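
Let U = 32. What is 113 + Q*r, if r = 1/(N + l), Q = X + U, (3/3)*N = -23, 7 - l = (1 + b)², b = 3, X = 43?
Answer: 3541/32 ≈ 110.66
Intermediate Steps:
l = -9 (l = 7 - (1 + 3)² = 7 - 1*4² = 7 - 1*16 = 7 - 16 = -9)
N = -23
Q = 75 (Q = 43 + 32 = 75)
r = -1/32 (r = 1/(-23 - 9) = 1/(-32) = -1/32 ≈ -0.031250)
113 + Q*r = 113 + 75*(-1/32) = 113 - 75/32 = 3541/32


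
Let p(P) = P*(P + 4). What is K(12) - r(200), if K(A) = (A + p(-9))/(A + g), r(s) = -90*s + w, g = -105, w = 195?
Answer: 551936/31 ≈ 17804.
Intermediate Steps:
p(P) = P*(4 + P)
r(s) = 195 - 90*s (r(s) = -90*s + 195 = 195 - 90*s)
K(A) = (45 + A)/(-105 + A) (K(A) = (A - 9*(4 - 9))/(A - 105) = (A - 9*(-5))/(-105 + A) = (A + 45)/(-105 + A) = (45 + A)/(-105 + A))
K(12) - r(200) = (45 + 12)/(-105 + 12) - (195 - 90*200) = 57/(-93) - (195 - 18000) = -1/93*57 - 1*(-17805) = -19/31 + 17805 = 551936/31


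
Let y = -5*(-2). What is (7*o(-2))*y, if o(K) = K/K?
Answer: 70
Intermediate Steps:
y = 10
o(K) = 1
(7*o(-2))*y = (7*1)*10 = 7*10 = 70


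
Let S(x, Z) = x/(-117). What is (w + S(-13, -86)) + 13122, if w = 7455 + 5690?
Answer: 236404/9 ≈ 26267.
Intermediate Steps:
S(x, Z) = -x/117 (S(x, Z) = x*(-1/117) = -x/117)
w = 13145
(w + S(-13, -86)) + 13122 = (13145 - 1/117*(-13)) + 13122 = (13145 + ⅑) + 13122 = 118306/9 + 13122 = 236404/9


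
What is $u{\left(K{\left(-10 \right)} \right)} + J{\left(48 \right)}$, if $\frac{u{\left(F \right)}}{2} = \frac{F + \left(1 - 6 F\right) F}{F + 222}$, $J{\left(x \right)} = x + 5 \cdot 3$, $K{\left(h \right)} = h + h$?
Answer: $\frac{3923}{101} \approx 38.842$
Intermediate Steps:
$K{\left(h \right)} = 2 h$
$J{\left(x \right)} = 15 + x$ ($J{\left(x \right)} = x + 15 = 15 + x$)
$u{\left(F \right)} = \frac{2 \left(F + F \left(1 - 6 F\right)\right)}{222 + F}$ ($u{\left(F \right)} = 2 \frac{F + \left(1 - 6 F\right) F}{F + 222} = 2 \frac{F + F \left(1 - 6 F\right)}{222 + F} = \frac{2 \left(F + F \left(1 - 6 F\right)\right)}{222 + F}$)
$u{\left(K{\left(-10 \right)} \right)} + J{\left(48 \right)} = \frac{4 \cdot 2 \left(-10\right) \left(1 - 3 \cdot 2 \left(-10\right)\right)}{222 + 2 \left(-10\right)} + \left(15 + 48\right) = 4 \left(-20\right) \frac{1}{222 - 20} \left(1 - -60\right) + 63 = 4 \left(-20\right) \frac{1}{202} \left(1 + 60\right) + 63 = 4 \left(-20\right) \frac{1}{202} \cdot 61 + 63 = - \frac{2440}{101} + 63 = \frac{3923}{101}$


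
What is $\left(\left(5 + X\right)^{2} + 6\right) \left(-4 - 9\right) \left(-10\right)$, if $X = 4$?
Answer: $11310$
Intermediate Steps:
$\left(\left(5 + X\right)^{2} + 6\right) \left(-4 - 9\right) \left(-10\right) = \left(\left(5 + 4\right)^{2} + 6\right) \left(-4 - 9\right) \left(-10\right) = \left(9^{2} + 6\right) \left(-13\right) \left(-10\right) = \left(81 + 6\right) \left(-13\right) \left(-10\right) = 87 \left(-13\right) \left(-10\right) = \left(-1131\right) \left(-10\right) = 11310$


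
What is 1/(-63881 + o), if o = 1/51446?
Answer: -51446/3286421925 ≈ -1.5654e-5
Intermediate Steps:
o = 1/51446 ≈ 1.9438e-5
1/(-63881 + o) = 1/(-63881 + 1/51446) = 1/(-3286421925/51446) = -51446/3286421925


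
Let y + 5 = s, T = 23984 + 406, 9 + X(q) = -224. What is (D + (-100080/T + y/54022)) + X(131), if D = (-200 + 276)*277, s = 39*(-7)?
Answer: 152364610538/7319981 ≈ 20815.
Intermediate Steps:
X(q) = -233 (X(q) = -9 - 224 = -233)
s = -273
T = 24390
y = -278 (y = -5 - 273 = -278)
D = 21052 (D = 76*277 = 21052)
(D + (-100080/T + y/54022)) + X(131) = (21052 + (-100080/24390 - 278/54022)) - 233 = (21052 + (-100080*1/24390 - 278*1/54022)) - 233 = (21052 + (-1112/271 - 139/27011)) - 233 = (21052 - 30073901/7319981) - 233 = 154070166111/7319981 - 233 = 152364610538/7319981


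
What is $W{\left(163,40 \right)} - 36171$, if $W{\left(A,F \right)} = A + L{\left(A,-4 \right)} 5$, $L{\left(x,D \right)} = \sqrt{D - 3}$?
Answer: $-36008 + 5 i \sqrt{7} \approx -36008.0 + 13.229 i$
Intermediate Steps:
$L{\left(x,D \right)} = \sqrt{-3 + D}$
$W{\left(A,F \right)} = A + 5 i \sqrt{7}$ ($W{\left(A,F \right)} = A + \sqrt{-3 - 4} \cdot 5 = A + \sqrt{-7} \cdot 5 = A + i \sqrt{7} \cdot 5 = A + 5 i \sqrt{7}$)
$W{\left(163,40 \right)} - 36171 = \left(163 + 5 i \sqrt{7}\right) - 36171 = -36008 + 5 i \sqrt{7}$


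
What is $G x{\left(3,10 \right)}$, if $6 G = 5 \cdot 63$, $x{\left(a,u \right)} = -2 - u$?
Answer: $-630$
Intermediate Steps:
$G = \frac{105}{2}$ ($G = \frac{5 \cdot 63}{6} = \frac{1}{6} \cdot 315 = \frac{105}{2} \approx 52.5$)
$G x{\left(3,10 \right)} = \frac{105 \left(-2 - 10\right)}{2} = \frac{105}{2} \left(-12\right) = -630$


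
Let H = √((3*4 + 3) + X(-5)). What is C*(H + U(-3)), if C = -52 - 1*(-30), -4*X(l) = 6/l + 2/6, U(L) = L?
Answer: 66 - 11*√13695/15 ≈ -19.819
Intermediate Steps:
X(l) = -1/12 - 3/(2*l) (X(l) = -(6/l + 2/6)/4 = -(6/l + 2*(⅙))/4 = -(6/l + ⅓)/4 = -(⅓ + 6/l)/4 = -1/12 - 3/(2*l))
H = √13695/30 (H = √((3*4 + 3) + (1/12)*(-18 - 1*(-5))/(-5)) = √((12 + 3) + (1/12)*(-⅕)*(-18 + 5)) = √(15 + (1/12)*(-⅕)*(-13)) = √(15 + 13/60) = √(913/60) = √13695/30 ≈ 3.9009)
C = -22 (C = -52 + 30 = -22)
C*(H + U(-3)) = -22*(√13695/30 - 3) = -22*(-3 + √13695/30) = 66 - 11*√13695/15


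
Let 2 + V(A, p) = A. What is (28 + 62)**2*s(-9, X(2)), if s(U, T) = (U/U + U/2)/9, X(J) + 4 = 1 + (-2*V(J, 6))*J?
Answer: -3150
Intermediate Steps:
V(A, p) = -2 + A
X(J) = -3 + J*(4 - 2*J) (X(J) = -4 + (1 + (-2*(-2 + J))*J) = -4 + (1 + (4 - 2*J)*J) = -4 + (1 + J*(4 - 2*J)) = -3 + J*(4 - 2*J))
s(U, T) = 1/9 + U/18 (s(U, T) = (1 + U*(1/2))*(1/9) = (1 + U/2)*(1/9) = 1/9 + U/18)
(28 + 62)**2*s(-9, X(2)) = (28 + 62)**2*(1/9 + (1/18)*(-9)) = 90**2*(1/9 - 1/2) = 8100*(-7/18) = -3150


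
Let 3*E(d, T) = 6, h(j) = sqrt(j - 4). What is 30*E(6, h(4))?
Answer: 60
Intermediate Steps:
h(j) = sqrt(-4 + j)
E(d, T) = 2 (E(d, T) = (1/3)*6 = 2)
30*E(6, h(4)) = 30*2 = 60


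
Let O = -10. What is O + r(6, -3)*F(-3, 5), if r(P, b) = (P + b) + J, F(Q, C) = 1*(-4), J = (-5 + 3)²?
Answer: -38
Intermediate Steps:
J = 4 (J = (-2)² = 4)
F(Q, C) = -4
r(P, b) = 4 + P + b (r(P, b) = (P + b) + 4 = 4 + P + b)
O + r(6, -3)*F(-3, 5) = -10 + (4 + 6 - 3)*(-4) = -10 + 7*(-4) = -10 - 28 = -38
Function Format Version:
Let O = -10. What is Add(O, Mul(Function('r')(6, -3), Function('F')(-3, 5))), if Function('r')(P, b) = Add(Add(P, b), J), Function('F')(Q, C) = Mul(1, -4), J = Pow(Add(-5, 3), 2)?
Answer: -38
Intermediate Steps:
J = 4 (J = Pow(-2, 2) = 4)
Function('F')(Q, C) = -4
Function('r')(P, b) = Add(4, P, b) (Function('r')(P, b) = Add(Add(P, b), 4) = Add(4, P, b))
Add(O, Mul(Function('r')(6, -3), Function('F')(-3, 5))) = Add(-10, Mul(Add(4, 6, -3), -4)) = Add(-10, Mul(7, -4)) = Add(-10, -28) = -38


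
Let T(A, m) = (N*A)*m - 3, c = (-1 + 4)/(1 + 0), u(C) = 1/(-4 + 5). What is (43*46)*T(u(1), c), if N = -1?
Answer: -11868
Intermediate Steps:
u(C) = 1 (u(C) = 1/1 = 1)
c = 3 (c = 3/1 = 3*1 = 3)
T(A, m) = -3 - A*m (T(A, m) = (-A)*m - 3 = -A*m - 3 = -3 - A*m)
(43*46)*T(u(1), c) = (43*46)*(-3 - 1*1*3) = 1978*(-3 - 3) = 1978*(-6) = -11868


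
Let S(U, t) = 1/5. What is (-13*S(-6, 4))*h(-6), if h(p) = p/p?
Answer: -13/5 ≈ -2.6000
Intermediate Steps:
h(p) = 1
S(U, t) = ⅕
(-13*S(-6, 4))*h(-6) = -13*⅕*1 = -13/5*1 = -13/5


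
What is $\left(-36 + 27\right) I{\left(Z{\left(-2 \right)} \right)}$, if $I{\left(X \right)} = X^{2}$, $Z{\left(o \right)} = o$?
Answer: $-36$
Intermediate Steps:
$\left(-36 + 27\right) I{\left(Z{\left(-2 \right)} \right)} = \left(-36 + 27\right) \left(-2\right)^{2} = \left(-9\right) 4 = -36$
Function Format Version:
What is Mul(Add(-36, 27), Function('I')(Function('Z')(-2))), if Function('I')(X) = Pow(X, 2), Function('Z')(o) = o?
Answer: -36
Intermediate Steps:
Mul(Add(-36, 27), Function('I')(Function('Z')(-2))) = Mul(Add(-36, 27), Pow(-2, 2)) = Mul(-9, 4) = -36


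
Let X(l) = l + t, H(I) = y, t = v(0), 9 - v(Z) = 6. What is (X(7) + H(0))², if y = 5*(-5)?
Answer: 225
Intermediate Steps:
y = -25
v(Z) = 3 (v(Z) = 9 - 1*6 = 9 - 6 = 3)
t = 3
H(I) = -25
X(l) = 3 + l (X(l) = l + 3 = 3 + l)
(X(7) + H(0))² = ((3 + 7) - 25)² = (10 - 25)² = (-15)² = 225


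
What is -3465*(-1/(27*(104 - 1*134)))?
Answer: -77/18 ≈ -4.2778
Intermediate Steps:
-3465*(-1/(27*(104 - 1*134))) = -3465*(-1/(27*(104 - 134))) = -3465/((-30*(-27))) = -3465/810 = -3465*1/810 = -77/18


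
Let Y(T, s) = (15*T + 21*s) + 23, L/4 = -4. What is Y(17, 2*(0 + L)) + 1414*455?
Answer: 642976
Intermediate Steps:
L = -16 (L = 4*(-4) = -16)
Y(T, s) = 23 + 15*T + 21*s
Y(17, 2*(0 + L)) + 1414*455 = (23 + 15*17 + 21*(2*(0 - 16))) + 1414*455 = (23 + 255 + 21*(2*(-16))) + 643370 = (23 + 255 + 21*(-32)) + 643370 = (23 + 255 - 672) + 643370 = -394 + 643370 = 642976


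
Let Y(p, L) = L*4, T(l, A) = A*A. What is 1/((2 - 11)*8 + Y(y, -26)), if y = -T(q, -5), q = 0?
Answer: -1/176 ≈ -0.0056818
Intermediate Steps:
T(l, A) = A²
y = -25 (y = -1*(-5)² = -1*25 = -25)
Y(p, L) = 4*L
1/((2 - 11)*8 + Y(y, -26)) = 1/((2 - 11)*8 + 4*(-26)) = 1/(-9*8 - 104) = 1/(-72 - 104) = 1/(-176) = -1/176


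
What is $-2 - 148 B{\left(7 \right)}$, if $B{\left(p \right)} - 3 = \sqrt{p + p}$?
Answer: $-446 - 148 \sqrt{14} \approx -999.77$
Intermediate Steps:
$B{\left(p \right)} = 3 + \sqrt{2} \sqrt{p}$ ($B{\left(p \right)} = 3 + \sqrt{p + p} = 3 + \sqrt{2 p} = 3 + \sqrt{2} \sqrt{p}$)
$-2 - 148 B{\left(7 \right)} = -2 - 148 \left(3 + \sqrt{2} \sqrt{7}\right) = -2 - 148 \left(3 + \sqrt{14}\right) = -2 - \left(444 + 148 \sqrt{14}\right) = -446 - 148 \sqrt{14}$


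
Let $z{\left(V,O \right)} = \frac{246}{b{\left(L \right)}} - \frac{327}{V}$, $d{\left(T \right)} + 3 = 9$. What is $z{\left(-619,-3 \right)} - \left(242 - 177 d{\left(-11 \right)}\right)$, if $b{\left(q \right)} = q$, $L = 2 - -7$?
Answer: $\frac{1574479}{1857} \approx 847.86$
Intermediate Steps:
$L = 9$ ($L = 2 + 7 = 9$)
$d{\left(T \right)} = 6$ ($d{\left(T \right)} = -3 + 9 = 6$)
$z{\left(V,O \right)} = \frac{82}{3} - \frac{327}{V}$ ($z{\left(V,O \right)} = \frac{246}{9} - \frac{327}{V} = 246 \cdot \frac{1}{9} - \frac{327}{V} = \frac{82}{3} - \frac{327}{V}$)
$z{\left(-619,-3 \right)} - \left(242 - 177 d{\left(-11 \right)}\right) = \left(\frac{82}{3} - \frac{327}{-619}\right) - \left(242 - 1062\right) = \left(\frac{82}{3} - - \frac{327}{619}\right) - \left(242 - 1062\right) = \left(\frac{82}{3} + \frac{327}{619}\right) - -820 = \frac{51739}{1857} + 820 = \frac{1574479}{1857}$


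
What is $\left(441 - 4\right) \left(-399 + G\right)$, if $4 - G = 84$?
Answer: $-209323$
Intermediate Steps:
$G = -80$ ($G = 4 - 84 = -80$)
$\left(441 - 4\right) \left(-399 + G\right) = \left(441 - 4\right) \left(-399 - 80\right) = 437 \left(-479\right) = -209323$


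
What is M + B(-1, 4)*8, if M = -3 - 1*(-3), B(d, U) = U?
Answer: 32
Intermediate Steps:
M = 0 (M = -3 + 3 = 0)
M + B(-1, 4)*8 = 0 + 4*8 = 0 + 32 = 32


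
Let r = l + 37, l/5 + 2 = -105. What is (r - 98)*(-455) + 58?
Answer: 271238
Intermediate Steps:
l = -535 (l = -10 + 5*(-105) = -10 - 525 = -535)
r = -498 (r = -535 + 37 = -498)
(r - 98)*(-455) + 58 = (-498 - 98)*(-455) + 58 = -596*(-455) + 58 = 271180 + 58 = 271238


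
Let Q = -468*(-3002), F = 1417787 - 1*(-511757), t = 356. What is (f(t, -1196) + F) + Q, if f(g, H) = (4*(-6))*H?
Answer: 3363184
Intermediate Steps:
f(g, H) = -24*H
F = 1929544 (F = 1417787 + 511757 = 1929544)
Q = 1404936
(f(t, -1196) + F) + Q = (-24*(-1196) + 1929544) + 1404936 = (28704 + 1929544) + 1404936 = 1958248 + 1404936 = 3363184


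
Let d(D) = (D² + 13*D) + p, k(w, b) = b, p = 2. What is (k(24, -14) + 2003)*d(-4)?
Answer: -67626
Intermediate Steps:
d(D) = 2 + D² + 13*D (d(D) = (D² + 13*D) + 2 = 2 + D² + 13*D)
(k(24, -14) + 2003)*d(-4) = (-14 + 2003)*(2 + (-4)² + 13*(-4)) = 1989*(2 + 16 - 52) = 1989*(-34) = -67626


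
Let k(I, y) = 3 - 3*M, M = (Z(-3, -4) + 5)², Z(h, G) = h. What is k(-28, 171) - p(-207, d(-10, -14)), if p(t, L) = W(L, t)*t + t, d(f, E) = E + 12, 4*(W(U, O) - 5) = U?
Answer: 2259/2 ≈ 1129.5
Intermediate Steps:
W(U, O) = 5 + U/4
d(f, E) = 12 + E
p(t, L) = t + t*(5 + L/4) (p(t, L) = (5 + L/4)*t + t = t*(5 + L/4) + t = t + t*(5 + L/4))
M = 4 (M = (-3 + 5)² = 2² = 4)
k(I, y) = -9 (k(I, y) = 3 - 3*4 = 3 - 12 = -9)
k(-28, 171) - p(-207, d(-10, -14)) = -9 - (-207)*(24 + (12 - 14))/4 = -9 - (-207)*(24 - 2)/4 = -9 - (-207)*22/4 = -9 - 1*(-2277/2) = -9 + 2277/2 = 2259/2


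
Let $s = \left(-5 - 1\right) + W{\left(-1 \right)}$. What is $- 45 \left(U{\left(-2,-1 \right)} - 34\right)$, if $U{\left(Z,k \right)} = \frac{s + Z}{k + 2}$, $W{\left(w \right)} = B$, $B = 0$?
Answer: $1890$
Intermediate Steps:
$W{\left(w \right)} = 0$
$s = -6$ ($s = \left(-5 - 1\right) + 0 = -6 + 0 = -6$)
$U{\left(Z,k \right)} = \frac{-6 + Z}{2 + k}$ ($U{\left(Z,k \right)} = \frac{-6 + Z}{k + 2} = \frac{-6 + Z}{2 + k}$)
$- 45 \left(U{\left(-2,-1 \right)} - 34\right) = - 45 \left(\frac{-6 - 2}{2 - 1} - 34\right) = - 45 \left(1^{-1} \left(-8\right) - 34\right) = - 45 \left(1 \left(-8\right) - 34\right) = - 45 \left(-8 - 34\right) = \left(-45\right) \left(-42\right) = 1890$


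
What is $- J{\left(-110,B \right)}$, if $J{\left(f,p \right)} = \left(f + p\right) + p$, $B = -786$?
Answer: $1682$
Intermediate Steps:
$J{\left(f,p \right)} = f + 2 p$
$- J{\left(-110,B \right)} = - (-110 + 2 \left(-786\right)) = - (-110 - 1572) = \left(-1\right) \left(-1682\right) = 1682$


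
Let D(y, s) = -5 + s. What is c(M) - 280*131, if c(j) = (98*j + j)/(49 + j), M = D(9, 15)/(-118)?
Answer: -35286325/962 ≈ -36680.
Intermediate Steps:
M = -5/59 (M = (-5 + 15)/(-118) = 10*(-1/118) = -5/59 ≈ -0.084746)
c(j) = 99*j/(49 + j) (c(j) = (99*j)/(49 + j) = 99*j/(49 + j))
c(M) - 280*131 = 99*(-5/59)/(49 - 5/59) - 280*131 = 99*(-5/59)/(2886/59) - 36680 = 99*(-5/59)*(59/2886) - 36680 = -165/962 - 36680 = -35286325/962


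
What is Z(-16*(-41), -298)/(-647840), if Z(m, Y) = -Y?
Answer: -149/323920 ≈ -0.00045999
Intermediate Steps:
Z(-16*(-41), -298)/(-647840) = -1*(-298)/(-647840) = 298*(-1/647840) = -149/323920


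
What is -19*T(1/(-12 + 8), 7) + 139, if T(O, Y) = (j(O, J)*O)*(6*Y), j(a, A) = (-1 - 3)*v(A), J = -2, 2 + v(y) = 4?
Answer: -1457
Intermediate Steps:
v(y) = 2 (v(y) = -2 + 4 = 2)
j(a, A) = -8 (j(a, A) = (-1 - 3)*2 = -4*2 = -8)
T(O, Y) = -48*O*Y (T(O, Y) = (-8*O)*(6*Y) = -48*O*Y)
-19*T(1/(-12 + 8), 7) + 139 = -(-912)*7/(-12 + 8) + 139 = -(-912)*7/(-4) + 139 = -(-912)*(-1)*7/4 + 139 = -19*84 + 139 = -1596 + 139 = -1457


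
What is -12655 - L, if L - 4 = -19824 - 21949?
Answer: 29114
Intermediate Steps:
L = -41769 (L = 4 + (-19824 - 21949) = 4 - 41773 = -41769)
-12655 - L = -12655 - 1*(-41769) = -12655 + 41769 = 29114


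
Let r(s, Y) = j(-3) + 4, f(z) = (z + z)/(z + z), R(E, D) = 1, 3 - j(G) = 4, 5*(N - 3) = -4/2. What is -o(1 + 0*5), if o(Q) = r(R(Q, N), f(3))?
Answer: -3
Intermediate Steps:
N = 13/5 (N = 3 + (-4/2)/5 = 3 + (-4*½)/5 = 3 + (⅕)*(-2) = 3 - ⅖ = 13/5 ≈ 2.6000)
j(G) = -1 (j(G) = 3 - 1*4 = 3 - 4 = -1)
f(z) = 1 (f(z) = (2*z)/((2*z)) = (2*z)*(1/(2*z)) = 1)
r(s, Y) = 3 (r(s, Y) = -1 + 4 = 3)
o(Q) = 3
-o(1 + 0*5) = -1*3 = -3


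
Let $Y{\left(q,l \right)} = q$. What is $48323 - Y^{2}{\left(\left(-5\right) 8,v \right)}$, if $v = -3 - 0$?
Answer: $46723$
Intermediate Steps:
$v = -3$ ($v = -3 + 0 = -3$)
$48323 - Y^{2}{\left(\left(-5\right) 8,v \right)} = 48323 - \left(\left(-5\right) 8\right)^{2} = 48323 - \left(-40\right)^{2} = 48323 - 1600 = 46723$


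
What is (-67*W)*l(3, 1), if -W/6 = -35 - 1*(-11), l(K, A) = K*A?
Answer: -28944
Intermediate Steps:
l(K, A) = A*K
W = 144 (W = -6*(-35 - 1*(-11)) = -6*(-35 + 11) = -6*(-24) = 144)
(-67*W)*l(3, 1) = (-67*144)*(1*3) = -9648*3 = -28944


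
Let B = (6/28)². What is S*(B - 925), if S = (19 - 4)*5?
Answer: -13596825/196 ≈ -69372.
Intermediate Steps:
B = 9/196 (B = (6*(1/28))² = (3/14)² = 9/196 ≈ 0.045918)
S = 75 (S = 15*5 = 75)
S*(B - 925) = 75*(9/196 - 925) = 75*(-181291/196) = -13596825/196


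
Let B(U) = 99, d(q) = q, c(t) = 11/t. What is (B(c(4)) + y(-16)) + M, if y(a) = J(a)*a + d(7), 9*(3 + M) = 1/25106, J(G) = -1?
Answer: 26888527/225954 ≈ 119.00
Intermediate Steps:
M = -677861/225954 (M = -3 + (⅑)/25106 = -3 + (⅑)*(1/25106) = -3 + 1/225954 = -677861/225954 ≈ -3.0000)
y(a) = 7 - a (y(a) = -a + 7 = 7 - a)
(B(c(4)) + y(-16)) + M = (99 + (7 - 1*(-16))) - 677861/225954 = (99 + (7 + 16)) - 677861/225954 = (99 + 23) - 677861/225954 = 122 - 677861/225954 = 26888527/225954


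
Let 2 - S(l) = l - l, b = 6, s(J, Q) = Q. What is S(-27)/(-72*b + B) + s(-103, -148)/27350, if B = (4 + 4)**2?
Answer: -27291/2516200 ≈ -0.010846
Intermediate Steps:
B = 64 (B = 8**2 = 64)
S(l) = 2 (S(l) = 2 - (l - l) = 2 - 1*0 = 2 + 0 = 2)
S(-27)/(-72*b + B) + s(-103, -148)/27350 = 2/(-72*6 + 64) - 148/27350 = 2/(-432 + 64) - 148*1/27350 = 2/(-368) - 74/13675 = 2*(-1/368) - 74/13675 = -1/184 - 74/13675 = -27291/2516200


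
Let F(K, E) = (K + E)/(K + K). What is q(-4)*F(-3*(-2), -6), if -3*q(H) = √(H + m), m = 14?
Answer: 0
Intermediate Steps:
F(K, E) = (E + K)/(2*K) (F(K, E) = (E + K)/((2*K)) = (E + K)*(1/(2*K)) = (E + K)/(2*K))
q(H) = -√(14 + H)/3 (q(H) = -√(H + 14)/3 = -√(14 + H)/3)
q(-4)*F(-3*(-2), -6) = (-√(14 - 4)/3)*((-6 - 3*(-2))/(2*((-3*(-2))))) = (-√10/3)*((½)*(-6 + 6)/6) = (-√10/3)*((½)*(⅙)*0) = -√10/3*0 = 0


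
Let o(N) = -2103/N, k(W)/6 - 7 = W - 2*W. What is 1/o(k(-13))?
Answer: -40/701 ≈ -0.057061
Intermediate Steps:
k(W) = 42 - 6*W (k(W) = 42 + 6*(W - 2*W) = 42 + 6*(-W) = 42 - 6*W)
1/o(k(-13)) = 1/(-2103/(42 - 6*(-13))) = 1/(-2103/(42 + 78)) = 1/(-2103/120) = 1/(-2103*1/120) = 1/(-701/40) = -40/701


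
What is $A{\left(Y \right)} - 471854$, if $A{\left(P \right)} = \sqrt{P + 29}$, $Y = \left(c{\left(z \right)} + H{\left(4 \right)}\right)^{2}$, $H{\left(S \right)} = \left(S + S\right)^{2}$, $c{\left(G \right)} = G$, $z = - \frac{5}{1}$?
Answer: $-471854 + 3 \sqrt{390} \approx -4.718 \cdot 10^{5}$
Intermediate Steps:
$z = -5$ ($z = \left(-5\right) 1 = -5$)
$H{\left(S \right)} = 4 S^{2}$ ($H{\left(S \right)} = \left(2 S\right)^{2} = 4 S^{2}$)
$Y = 3481$ ($Y = \left(-5 + 4 \cdot 4^{2}\right)^{2} = \left(-5 + 4 \cdot 16\right)^{2} = \left(-5 + 64\right)^{2} = 59^{2} = 3481$)
$A{\left(P \right)} = \sqrt{29 + P}$
$A{\left(Y \right)} - 471854 = \sqrt{29 + 3481} - 471854 = \sqrt{3510} - 471854 = 3 \sqrt{390} - 471854 = -471854 + 3 \sqrt{390}$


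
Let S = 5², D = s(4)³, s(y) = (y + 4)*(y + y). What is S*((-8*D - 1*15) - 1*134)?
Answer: -52432525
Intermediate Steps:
s(y) = 2*y*(4 + y) (s(y) = (4 + y)*(2*y) = 2*y*(4 + y))
D = 262144 (D = (2*4*(4 + 4))³ = (2*4*8)³ = 64³ = 262144)
S = 25
S*((-8*D - 1*15) - 1*134) = 25*((-8*262144 - 1*15) - 1*134) = 25*((-2097152 - 15) - 134) = 25*(-2097167 - 134) = 25*(-2097301) = -52432525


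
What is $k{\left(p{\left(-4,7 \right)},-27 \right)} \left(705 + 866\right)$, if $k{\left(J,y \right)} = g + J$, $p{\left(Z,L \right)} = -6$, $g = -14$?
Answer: $-31420$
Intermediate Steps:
$k{\left(J,y \right)} = -14 + J$
$k{\left(p{\left(-4,7 \right)},-27 \right)} \left(705 + 866\right) = \left(-14 - 6\right) \left(705 + 866\right) = \left(-20\right) 1571 = -31420$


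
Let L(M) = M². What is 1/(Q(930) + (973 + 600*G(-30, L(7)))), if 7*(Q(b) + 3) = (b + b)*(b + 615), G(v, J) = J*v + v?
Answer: -7/3419510 ≈ -2.0471e-6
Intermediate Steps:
G(v, J) = v + J*v
Q(b) = -3 + 2*b*(615 + b)/7 (Q(b) = -3 + ((b + b)*(b + 615))/7 = -3 + ((2*b)*(615 + b))/7 = -3 + (2*b*(615 + b))/7 = -3 + 2*b*(615 + b)/7)
1/(Q(930) + (973 + 600*G(-30, L(7)))) = 1/((-3 + (2/7)*930² + (1230/7)*930) + (973 + 600*(-30*(1 + 7²)))) = 1/((-3 + (2/7)*864900 + 1143900/7) + (973 + 600*(-30*(1 + 49)))) = 1/((-3 + 1729800/7 + 1143900/7) + (973 + 600*(-30*50))) = 1/(2873679/7 + (973 + 600*(-1500))) = 1/(2873679/7 + (973 - 900000)) = 1/(2873679/7 - 899027) = 1/(-3419510/7) = -7/3419510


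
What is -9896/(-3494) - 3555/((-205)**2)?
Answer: 40345823/14683535 ≈ 2.7477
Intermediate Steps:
-9896/(-3494) - 3555/((-205)**2) = -9896*(-1/3494) - 3555/42025 = 4948/1747 - 3555*1/42025 = 4948/1747 - 711/8405 = 40345823/14683535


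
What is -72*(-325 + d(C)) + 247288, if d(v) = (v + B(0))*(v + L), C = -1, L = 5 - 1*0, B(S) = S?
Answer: 270976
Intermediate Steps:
L = 5 (L = 5 + 0 = 5)
d(v) = v*(5 + v) (d(v) = (v + 0)*(v + 5) = v*(5 + v))
-72*(-325 + d(C)) + 247288 = -72*(-325 - (5 - 1)) + 247288 = -72*(-325 - 1*4) + 247288 = -72*(-325 - 4) + 247288 = -72*(-329) + 247288 = 23688 + 247288 = 270976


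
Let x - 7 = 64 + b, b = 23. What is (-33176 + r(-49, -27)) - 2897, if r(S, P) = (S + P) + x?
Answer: -36055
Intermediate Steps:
x = 94 (x = 7 + (64 + 23) = 7 + 87 = 94)
r(S, P) = 94 + P + S (r(S, P) = (S + P) + 94 = (P + S) + 94 = 94 + P + S)
(-33176 + r(-49, -27)) - 2897 = (-33176 + (94 - 27 - 49)) - 2897 = (-33176 + 18) - 2897 = -33158 - 2897 = -36055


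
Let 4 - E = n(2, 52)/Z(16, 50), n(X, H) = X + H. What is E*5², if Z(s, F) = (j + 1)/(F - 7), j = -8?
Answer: 58750/7 ≈ 8392.9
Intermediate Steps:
n(X, H) = H + X
Z(s, F) = -7/(-7 + F) (Z(s, F) = (-8 + 1)/(F - 7) = -7/(-7 + F))
E = 2350/7 (E = 4 - (52 + 2)/((-7/(-7 + 50))) = 4 - 54/((-7/43)) = 4 - 54/((-7*1/43)) = 4 - 54/(-7/43) = 4 - 54*(-43)/7 = 4 - 1*(-2322/7) = 4 + 2322/7 = 2350/7 ≈ 335.71)
E*5² = (2350/7)*5² = (2350/7)*25 = 58750/7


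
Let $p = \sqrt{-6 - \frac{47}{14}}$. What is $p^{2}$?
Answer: $- \frac{131}{14} \approx -9.3571$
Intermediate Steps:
$p = \frac{i \sqrt{1834}}{14}$ ($p = \sqrt{-6 - \frac{47}{14}} = \sqrt{- \frac{131}{14}} = \frac{i \sqrt{1834}}{14} \approx 3.0589 i$)
$p^{2} = \left(\frac{i \sqrt{1834}}{14}\right)^{2} = - \frac{131}{14}$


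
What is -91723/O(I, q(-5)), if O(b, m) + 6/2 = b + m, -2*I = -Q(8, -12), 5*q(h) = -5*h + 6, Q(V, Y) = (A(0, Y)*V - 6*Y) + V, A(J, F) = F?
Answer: 458615/24 ≈ 19109.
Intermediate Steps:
Q(V, Y) = V - 6*Y + V*Y (Q(V, Y) = (Y*V - 6*Y) + V = (V*Y - 6*Y) + V = (-6*Y + V*Y) + V = V - 6*Y + V*Y)
q(h) = 6/5 - h (q(h) = (-5*h + 6)/5 = (6 - 5*h)/5 = 6/5 - h)
I = -8 (I = -(-1)*(8 - 6*(-12) + 8*(-12))/2 = -(-1)*(8 + 72 - 96)/2 = -(-1)*(-16)/2 = -½*16 = -8)
O(b, m) = -3 + b + m (O(b, m) = -3 + (b + m) = -3 + b + m)
-91723/O(I, q(-5)) = -91723/(-3 - 8 + (6/5 - 1*(-5))) = -91723/(-3 - 8 + (6/5 + 5)) = -91723/(-3 - 8 + 31/5) = -91723/(-24/5) = -91723*(-5/24) = 458615/24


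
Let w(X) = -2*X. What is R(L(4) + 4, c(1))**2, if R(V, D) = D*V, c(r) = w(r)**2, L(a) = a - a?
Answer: 256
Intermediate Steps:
L(a) = 0
c(r) = 4*r**2 (c(r) = (-2*r)**2 = 4*r**2)
R(L(4) + 4, c(1))**2 = ((4*1**2)*(0 + 4))**2 = ((4*1)*4)**2 = (4*4)**2 = 16**2 = 256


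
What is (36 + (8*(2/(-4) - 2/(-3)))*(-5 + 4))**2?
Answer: 10816/9 ≈ 1201.8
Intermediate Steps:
(36 + (8*(2/(-4) - 2/(-3)))*(-5 + 4))**2 = (36 + (8*(2*(-1/4) - 2*(-1/3)))*(-1))**2 = (36 + (8*(-1/2 + 2/3))*(-1))**2 = (36 + (8*(1/6))*(-1))**2 = (36 + (4/3)*(-1))**2 = (36 - 4/3)**2 = (104/3)**2 = 10816/9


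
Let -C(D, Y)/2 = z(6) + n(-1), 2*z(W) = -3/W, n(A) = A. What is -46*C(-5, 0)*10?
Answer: -1150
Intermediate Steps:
z(W) = -3/(2*W) (z(W) = (-3/W)/2 = -3/(2*W))
C(D, Y) = 5/2 (C(D, Y) = -2*(-3/2/6 - 1) = -2*(-3/2*⅙ - 1) = -2*(-¼ - 1) = -2*(-5/4) = 5/2)
-46*C(-5, 0)*10 = -46*5/2*10 = -115*10 = -1150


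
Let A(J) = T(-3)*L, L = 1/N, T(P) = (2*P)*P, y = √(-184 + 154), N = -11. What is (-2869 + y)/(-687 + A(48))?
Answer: 31559/7575 - 11*I*√30/7575 ≈ 4.1662 - 0.0079537*I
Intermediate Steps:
y = I*√30 (y = √(-30) = I*√30 ≈ 5.4772*I)
T(P) = 2*P²
L = -1/11 (L = 1/(-11) = -1/11 ≈ -0.090909)
A(J) = -18/11 (A(J) = (2*(-3)²)*(-1/11) = (2*9)*(-1/11) = 18*(-1/11) = -18/11)
(-2869 + y)/(-687 + A(48)) = (-2869 + I*√30)/(-687 - 18/11) = (-2869 + I*√30)/(-7575/11) = (-2869 + I*√30)*(-11/7575) = 31559/7575 - 11*I*√30/7575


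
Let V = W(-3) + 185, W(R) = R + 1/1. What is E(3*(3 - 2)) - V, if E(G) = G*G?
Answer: -174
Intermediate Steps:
W(R) = 1 + R (W(R) = R + 1 = 1 + R)
V = 183 (V = (1 - 3) + 185 = -2 + 185 = 183)
E(G) = G²
E(3*(3 - 2)) - V = (3*(3 - 2))² - 1*183 = (3*1)² - 183 = 3² - 183 = 9 - 183 = -174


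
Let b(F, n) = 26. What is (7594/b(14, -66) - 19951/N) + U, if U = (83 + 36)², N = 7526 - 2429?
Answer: 957415967/66261 ≈ 14449.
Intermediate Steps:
N = 5097
U = 14161 (U = 119² = 14161)
(7594/b(14, -66) - 19951/N) + U = (7594/26 - 19951/5097) + 14161 = (7594*(1/26) - 19951*1/5097) + 14161 = (3797/13 - 19951/5097) + 14161 = 19093946/66261 + 14161 = 957415967/66261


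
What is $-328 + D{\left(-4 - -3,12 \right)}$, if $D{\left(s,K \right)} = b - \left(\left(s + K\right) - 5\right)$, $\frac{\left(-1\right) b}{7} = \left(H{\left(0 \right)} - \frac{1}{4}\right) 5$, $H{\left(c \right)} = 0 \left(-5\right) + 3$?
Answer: $- \frac{1721}{4} \approx -430.25$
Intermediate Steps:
$H{\left(c \right)} = 3$ ($H{\left(c \right)} = 0 + 3 = 3$)
$b = - \frac{385}{4}$ ($b = - 7 \left(3 - \frac{1}{4}\right) 5 = - 7 \cdot \frac{11}{4} \cdot 5 = \left(-7\right) \frac{55}{4} = - \frac{385}{4} \approx -96.25$)
$D{\left(s,K \right)} = - \frac{365}{4} - K - s$ ($D{\left(s,K \right)} = - \frac{385}{4} - \left(\left(s + K\right) - 5\right) = - \frac{385}{4} - \left(\left(K + s\right) - 5\right) = - \frac{385}{4} - \left(-5 + K + s\right) = - \frac{365}{4} - K - s$)
$-328 + D{\left(-4 - -3,12 \right)} = -328 - \left(\frac{397}{4} + 3\right) = -328 - \frac{409}{4} = - \frac{1721}{4}$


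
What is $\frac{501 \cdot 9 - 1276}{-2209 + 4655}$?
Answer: $\frac{3233}{2446} \approx 1.3218$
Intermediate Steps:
$\frac{501 \cdot 9 - 1276}{-2209 + 4655} = \frac{4509 - 1276}{2446} = 3233 \cdot \frac{1}{2446} = \frac{3233}{2446}$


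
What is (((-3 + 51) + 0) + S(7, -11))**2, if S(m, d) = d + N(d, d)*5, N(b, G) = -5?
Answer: 144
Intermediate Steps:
S(m, d) = -25 + d (S(m, d) = d - 5*5 = d - 25 = -25 + d)
(((-3 + 51) + 0) + S(7, -11))**2 = (((-3 + 51) + 0) + (-25 - 11))**2 = ((48 + 0) - 36)**2 = (48 - 36)**2 = 12**2 = 144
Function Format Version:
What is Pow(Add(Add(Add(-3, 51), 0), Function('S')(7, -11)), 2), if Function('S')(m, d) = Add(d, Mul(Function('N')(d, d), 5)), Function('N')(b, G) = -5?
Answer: 144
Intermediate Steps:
Function('S')(m, d) = Add(-25, d) (Function('S')(m, d) = Add(d, Mul(-5, 5)) = Add(d, -25) = Add(-25, d))
Pow(Add(Add(Add(-3, 51), 0), Function('S')(7, -11)), 2) = Pow(Add(Add(Add(-3, 51), 0), Add(-25, -11)), 2) = Pow(Add(Add(48, 0), -36), 2) = Pow(Add(48, -36), 2) = Pow(12, 2) = 144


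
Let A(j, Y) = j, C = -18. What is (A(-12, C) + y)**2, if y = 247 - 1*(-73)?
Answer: 94864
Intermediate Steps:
y = 320 (y = 247 + 73 = 320)
(A(-12, C) + y)**2 = (-12 + 320)**2 = 308**2 = 94864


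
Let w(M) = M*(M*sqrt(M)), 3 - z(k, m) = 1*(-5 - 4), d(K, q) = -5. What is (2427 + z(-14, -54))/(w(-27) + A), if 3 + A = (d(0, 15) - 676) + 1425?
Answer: 200811/1655332 - 592677*I*sqrt(3)/1655332 ≈ 0.12131 - 0.62015*I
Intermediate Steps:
z(k, m) = 12 (z(k, m) = 3 - (-5 - 4) = 3 - (-9) = 3 - 1*(-9) = 3 + 9 = 12)
A = 741 (A = -3 + ((-5 - 676) + 1425) = -3 + (-681 + 1425) = -3 + 744 = 741)
w(M) = M**(5/2) (w(M) = M*M**(3/2) = M**(5/2))
(2427 + z(-14, -54))/(w(-27) + A) = (2427 + 12)/((-27)**(5/2) + 741) = 2439/(2187*I*sqrt(3) + 741) = 2439/(741 + 2187*I*sqrt(3))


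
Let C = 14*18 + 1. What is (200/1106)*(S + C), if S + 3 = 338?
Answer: 8400/79 ≈ 106.33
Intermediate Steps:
C = 253 (C = 252 + 1 = 253)
S = 335 (S = -3 + 338 = 335)
(200/1106)*(S + C) = (200/1106)*(335 + 253) = (200*(1/1106))*588 = (100/553)*588 = 8400/79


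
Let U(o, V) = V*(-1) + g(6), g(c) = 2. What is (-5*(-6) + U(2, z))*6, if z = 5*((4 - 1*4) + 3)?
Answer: 102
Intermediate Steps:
z = 15 (z = 5*((4 - 4) + 3) = 5*(0 + 3) = 5*3 = 15)
U(o, V) = 2 - V (U(o, V) = V*(-1) + 2 = -V + 2 = 2 - V)
(-5*(-6) + U(2, z))*6 = (-5*(-6) + (2 - 1*15))*6 = (30 + (2 - 15))*6 = (30 - 13)*6 = 17*6 = 102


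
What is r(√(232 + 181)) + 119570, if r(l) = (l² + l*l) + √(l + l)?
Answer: 120396 + √2*413^(¼) ≈ 1.2040e+5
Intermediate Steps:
r(l) = 2*l² + √2*√l (r(l) = (l² + l²) + √(2*l) = 2*l² + √2*√l)
r(√(232 + 181)) + 119570 = (2*(√(232 + 181))² + √2*√(√(232 + 181))) + 119570 = (2*(√413)² + √2*√(√413)) + 119570 = (2*413 + √2*413^(¼)) + 119570 = (826 + √2*413^(¼)) + 119570 = 120396 + √2*413^(¼)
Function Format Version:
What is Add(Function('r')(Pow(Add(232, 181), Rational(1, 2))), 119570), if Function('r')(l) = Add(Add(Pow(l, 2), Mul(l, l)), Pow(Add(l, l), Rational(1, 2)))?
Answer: Add(120396, Mul(Pow(2, Rational(1, 2)), Pow(413, Rational(1, 4)))) ≈ 1.2040e+5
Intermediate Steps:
Function('r')(l) = Add(Mul(2, Pow(l, 2)), Mul(Pow(2, Rational(1, 2)), Pow(l, Rational(1, 2)))) (Function('r')(l) = Add(Add(Pow(l, 2), Pow(l, 2)), Pow(Mul(2, l), Rational(1, 2))) = Add(Mul(2, Pow(l, 2)), Mul(Pow(2, Rational(1, 2)), Pow(l, Rational(1, 2)))))
Add(Function('r')(Pow(Add(232, 181), Rational(1, 2))), 119570) = Add(Add(Mul(2, Pow(Pow(Add(232, 181), Rational(1, 2)), 2)), Mul(Pow(2, Rational(1, 2)), Pow(Pow(Add(232, 181), Rational(1, 2)), Rational(1, 2)))), 119570) = Add(Add(Mul(2, Pow(Pow(413, Rational(1, 2)), 2)), Mul(Pow(2, Rational(1, 2)), Pow(Pow(413, Rational(1, 2)), Rational(1, 2)))), 119570) = Add(Add(Mul(2, 413), Mul(Pow(2, Rational(1, 2)), Pow(413, Rational(1, 4)))), 119570) = Add(Add(826, Mul(Pow(2, Rational(1, 2)), Pow(413, Rational(1, 4)))), 119570) = Add(120396, Mul(Pow(2, Rational(1, 2)), Pow(413, Rational(1, 4))))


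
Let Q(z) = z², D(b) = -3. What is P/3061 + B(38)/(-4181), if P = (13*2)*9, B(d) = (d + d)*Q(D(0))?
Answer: -1115370/12798041 ≈ -0.087152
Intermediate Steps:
B(d) = 18*d (B(d) = (d + d)*(-3)² = (2*d)*9 = 18*d)
P = 234 (P = 26*9 = 234)
P/3061 + B(38)/(-4181) = 234/3061 + (18*38)/(-4181) = 234*(1/3061) + 684*(-1/4181) = 234/3061 - 684/4181 = -1115370/12798041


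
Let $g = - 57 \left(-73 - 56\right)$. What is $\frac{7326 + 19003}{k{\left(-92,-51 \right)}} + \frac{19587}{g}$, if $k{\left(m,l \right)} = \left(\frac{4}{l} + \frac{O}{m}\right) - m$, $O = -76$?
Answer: $\frac{76406790064}{266651643} \approx 286.54$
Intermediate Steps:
$g = 7353$ ($g = \left(-57\right) \left(-129\right) = 7353$)
$k{\left(m,l \right)} = - m - \frac{76}{m} + \frac{4}{l}$ ($k{\left(m,l \right)} = \left(\frac{4}{l} - \frac{76}{m}\right) - m = \left(- \frac{76}{m} + \frac{4}{l}\right) - m = - m - \frac{76}{m} + \frac{4}{l}$)
$\frac{7326 + 19003}{k{\left(-92,-51 \right)}} + \frac{19587}{g} = \frac{7326 + 19003}{\left(-1\right) \left(-92\right) - \frac{76}{-92} + \frac{4}{-51}} + \frac{19587}{7353} = \frac{26329}{92 - - \frac{19}{23} + 4 \left(- \frac{1}{51}\right)} + 19587 \cdot \frac{1}{7353} = \frac{26329}{92 + \frac{19}{23} - \frac{4}{51}} + \frac{6529}{2451} = \frac{26329}{\frac{108793}{1173}} + \frac{6529}{2451} = 26329 \cdot \frac{1173}{108793} + \frac{6529}{2451} = \frac{30883917}{108793} + \frac{6529}{2451} = \frac{76406790064}{266651643}$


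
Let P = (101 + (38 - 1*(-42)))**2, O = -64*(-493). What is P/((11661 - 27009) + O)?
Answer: 32761/16204 ≈ 2.0218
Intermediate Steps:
O = 31552
P = 32761 (P = (101 + (38 + 42))**2 = (101 + 80)**2 = 181**2 = 32761)
P/((11661 - 27009) + O) = 32761/((11661 - 27009) + 31552) = 32761/(-15348 + 31552) = 32761/16204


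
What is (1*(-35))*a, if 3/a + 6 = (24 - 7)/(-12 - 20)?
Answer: 3360/209 ≈ 16.077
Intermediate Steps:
a = -96/209 (a = 3/(-6 + (24 - 7)/(-12 - 20)) = 3/(-6 + 17/(-32)) = 3/(-6 + 17*(-1/32)) = 3/(-6 - 17/32) = 3/(-209/32) = 3*(-32/209) = -96/209 ≈ -0.45933)
(1*(-35))*a = (1*(-35))*(-96/209) = -35*(-96/209) = 3360/209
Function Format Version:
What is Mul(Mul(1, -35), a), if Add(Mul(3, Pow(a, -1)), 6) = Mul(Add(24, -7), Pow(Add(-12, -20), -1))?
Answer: Rational(3360, 209) ≈ 16.077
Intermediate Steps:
a = Rational(-96, 209) (a = Mul(3, Pow(Add(-6, Mul(Add(24, -7), Pow(Add(-12, -20), -1))), -1)) = Mul(3, Pow(Add(-6, Mul(17, Pow(-32, -1))), -1)) = Mul(3, Pow(Add(-6, Mul(17, Rational(-1, 32))), -1)) = Mul(3, Pow(Add(-6, Rational(-17, 32)), -1)) = Mul(3, Pow(Rational(-209, 32), -1)) = Mul(3, Rational(-32, 209)) = Rational(-96, 209) ≈ -0.45933)
Mul(Mul(1, -35), a) = Mul(Mul(1, -35), Rational(-96, 209)) = Mul(-35, Rational(-96, 209)) = Rational(3360, 209)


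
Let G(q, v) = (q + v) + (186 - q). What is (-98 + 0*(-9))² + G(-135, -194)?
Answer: 9596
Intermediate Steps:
G(q, v) = 186 + v
(-98 + 0*(-9))² + G(-135, -194) = (-98 + 0*(-9))² + (186 - 194) = (-98 + 0)² - 8 = (-98)² - 8 = 9604 - 8 = 9596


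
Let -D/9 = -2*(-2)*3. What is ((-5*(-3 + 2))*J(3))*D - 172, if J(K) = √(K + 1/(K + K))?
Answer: -172 - 90*√114 ≈ -1132.9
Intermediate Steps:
D = -108 (D = -9*(-2*(-2))*3 = -36*3 = -9*12 = -108)
J(K) = √(K + 1/(2*K))
((-5*(-3 + 2))*J(3))*D - 172 = ((-5*(-3 + 2))*(√(2/3 + 4*3)/2))*(-108) - 172 = ((-5*(-1))*(√(2*(⅓) + 12)/2))*(-108) - 172 = (5*(√(⅔ + 12)/2))*(-108) - 172 = (5*(√(38/3)/2))*(-108) - 172 = (5*((√114/3)/2))*(-108) - 172 = (5*(√114/6))*(-108) - 172 = (5*√114/6)*(-108) - 172 = -90*√114 - 172 = -172 - 90*√114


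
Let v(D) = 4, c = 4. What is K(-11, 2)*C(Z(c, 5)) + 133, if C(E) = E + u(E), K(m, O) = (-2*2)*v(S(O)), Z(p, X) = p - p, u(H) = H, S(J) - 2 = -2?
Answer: 133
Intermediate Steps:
S(J) = 0 (S(J) = 2 - 2 = 0)
Z(p, X) = 0
K(m, O) = -16 (K(m, O) = -2*2*4 = -4*4 = -16)
C(E) = 2*E (C(E) = E + E = 2*E)
K(-11, 2)*C(Z(c, 5)) + 133 = -32*0 + 133 = -16*0 + 133 = 0 + 133 = 133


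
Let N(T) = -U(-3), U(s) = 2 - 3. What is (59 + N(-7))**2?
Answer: 3600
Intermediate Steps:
U(s) = -1
N(T) = 1 (N(T) = -1*(-1) = 1)
(59 + N(-7))**2 = (59 + 1)**2 = 60**2 = 3600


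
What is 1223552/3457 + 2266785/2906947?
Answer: 3564637091489/10049315779 ≈ 354.71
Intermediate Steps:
1223552/3457 + 2266785/2906947 = 3564637091489/10049315779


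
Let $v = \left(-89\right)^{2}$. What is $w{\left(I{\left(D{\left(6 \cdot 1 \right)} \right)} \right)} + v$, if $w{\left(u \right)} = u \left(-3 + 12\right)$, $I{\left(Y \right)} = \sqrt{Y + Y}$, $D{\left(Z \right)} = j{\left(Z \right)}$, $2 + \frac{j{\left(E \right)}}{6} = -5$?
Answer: $7921 + 18 i \sqrt{21} \approx 7921.0 + 82.486 i$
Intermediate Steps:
$j{\left(E \right)} = -42$ ($j{\left(E \right)} = -12 + 6 \left(-5\right) = -12 - 30 = -42$)
$D{\left(Z \right)} = -42$
$I{\left(Y \right)} = \sqrt{2} \sqrt{Y}$ ($I{\left(Y \right)} = \sqrt{2 Y} = \sqrt{2} \sqrt{Y}$)
$w{\left(u \right)} = 9 u$ ($w{\left(u \right)} = u 9 = 9 u$)
$v = 7921$
$w{\left(I{\left(D{\left(6 \cdot 1 \right)} \right)} \right)} + v = 9 \sqrt{2} \sqrt{-42} + 7921 = 9 \sqrt{2} i \sqrt{42} + 7921 = 9 \cdot 2 i \sqrt{21} + 7921 = 18 i \sqrt{21} + 7921 = 7921 + 18 i \sqrt{21}$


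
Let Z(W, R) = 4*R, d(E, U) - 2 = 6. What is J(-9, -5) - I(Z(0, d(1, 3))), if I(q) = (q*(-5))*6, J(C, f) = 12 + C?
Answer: 963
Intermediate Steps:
d(E, U) = 8 (d(E, U) = 2 + 6 = 8)
I(q) = -30*q (I(q) = -5*q*6 = -30*q)
J(-9, -5) - I(Z(0, d(1, 3))) = (12 - 9) - (-30)*4*8 = 3 - (-30)*32 = 3 - 1*(-960) = 3 + 960 = 963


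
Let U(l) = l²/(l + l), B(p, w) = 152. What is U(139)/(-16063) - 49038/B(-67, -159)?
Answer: -393853979/1220788 ≈ -322.62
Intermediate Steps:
U(l) = l/2 (U(l) = l²/((2*l)) = (1/(2*l))*l² = l/2)
U(139)/(-16063) - 49038/B(-67, -159) = ((½)*139)/(-16063) - 49038/152 = (139/2)*(-1/16063) - 49038*1/152 = -139/32126 - 24519/76 = -393853979/1220788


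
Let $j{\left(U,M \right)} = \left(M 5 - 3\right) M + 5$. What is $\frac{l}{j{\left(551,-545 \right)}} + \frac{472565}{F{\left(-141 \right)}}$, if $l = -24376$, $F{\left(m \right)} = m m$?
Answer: $\frac{702108482969}{29558374965} \approx 23.753$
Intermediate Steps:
$j{\left(U,M \right)} = 5 + M \left(-3 + 5 M\right)$ ($j{\left(U,M \right)} = \left(5 M - 3\right) M + 5 = \left(-3 + 5 M\right) M + 5 = M \left(-3 + 5 M\right) + 5 = 5 + M \left(-3 + 5 M\right)$)
$F{\left(m \right)} = m^{2}$
$\frac{l}{j{\left(551,-545 \right)}} + \frac{472565}{F{\left(-141 \right)}} = - \frac{24376}{5 - -1635 + 5 \left(-545\right)^{2}} + \frac{472565}{\left(-141\right)^{2}} = - \frac{24376}{5 + 1635 + 5 \cdot 297025} + \frac{472565}{19881} = - \frac{24376}{5 + 1635 + 1485125} + 472565 \cdot \frac{1}{19881} = - \frac{24376}{1486765} + \frac{472565}{19881} = \frac{702108482969}{29558374965}$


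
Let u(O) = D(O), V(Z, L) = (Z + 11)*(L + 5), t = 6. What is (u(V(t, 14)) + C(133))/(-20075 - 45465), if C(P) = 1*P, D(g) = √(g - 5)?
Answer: -133/65540 - √318/65540 ≈ -0.0023014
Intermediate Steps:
D(g) = √(-5 + g)
V(Z, L) = (5 + L)*(11 + Z) (V(Z, L) = (11 + Z)*(5 + L) = (5 + L)*(11 + Z))
u(O) = √(-5 + O)
C(P) = P
(u(V(t, 14)) + C(133))/(-20075 - 45465) = (√(-5 + (55 + 5*6 + 11*14 + 14*6)) + 133)/(-20075 - 45465) = (√(-5 + (55 + 30 + 154 + 84)) + 133)/(-65540) = (√(-5 + 323) + 133)*(-1/65540) = (√318 + 133)*(-1/65540) = (133 + √318)*(-1/65540) = -133/65540 - √318/65540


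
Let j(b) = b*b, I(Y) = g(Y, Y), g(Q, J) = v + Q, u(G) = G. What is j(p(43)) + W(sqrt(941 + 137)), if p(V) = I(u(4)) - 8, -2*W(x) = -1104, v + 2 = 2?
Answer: 568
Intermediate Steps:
v = 0 (v = -2 + 2 = 0)
W(x) = 552 (W(x) = -1/2*(-1104) = 552)
g(Q, J) = Q (g(Q, J) = 0 + Q = Q)
I(Y) = Y
p(V) = -4 (p(V) = 4 - 8 = -4)
j(b) = b**2
j(p(43)) + W(sqrt(941 + 137)) = (-4)**2 + 552 = 16 + 552 = 568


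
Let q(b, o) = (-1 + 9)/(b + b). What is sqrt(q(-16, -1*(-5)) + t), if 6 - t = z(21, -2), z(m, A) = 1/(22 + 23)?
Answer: sqrt(5155)/30 ≈ 2.3933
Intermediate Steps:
z(m, A) = 1/45
q(b, o) = 4/b (q(b, o) = 8/((2*b)) = 8*(1/(2*b)) = 4/b)
t = 269/45 (t = 6 - 1*1/45 = 6 - 1/45 = 269/45 ≈ 5.9778)
sqrt(q(-16, -1*(-5)) + t) = sqrt(4/(-16) + 269/45) = sqrt(4*(-1/16) + 269/45) = sqrt(-1/4 + 269/45) = sqrt(1031/180) = sqrt(5155)/30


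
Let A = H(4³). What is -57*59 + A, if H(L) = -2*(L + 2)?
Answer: -3495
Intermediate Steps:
H(L) = -4 - 2*L (H(L) = -2*(2 + L) = -4 - 2*L)
A = -132 (A = -4 - 2*4³ = -4 - 2*64 = -4 - 128 = -132)
-57*59 + A = -57*59 - 132 = -3363 - 132 = -3495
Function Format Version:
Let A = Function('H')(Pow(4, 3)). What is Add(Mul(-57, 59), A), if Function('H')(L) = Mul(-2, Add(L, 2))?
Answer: -3495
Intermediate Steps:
Function('H')(L) = Add(-4, Mul(-2, L)) (Function('H')(L) = Mul(-2, Add(2, L)) = Add(-4, Mul(-2, L)))
A = -132 (A = Add(-4, Mul(-2, Pow(4, 3))) = Add(-4, Mul(-2, 64)) = Add(-4, -128) = -132)
Add(Mul(-57, 59), A) = Add(Mul(-57, 59), -132) = Add(-3363, -132) = -3495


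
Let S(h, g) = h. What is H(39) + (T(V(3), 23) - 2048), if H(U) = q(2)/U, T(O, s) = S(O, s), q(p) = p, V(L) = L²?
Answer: -79519/39 ≈ -2038.9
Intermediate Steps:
T(O, s) = O
H(U) = 2/U
H(39) + (T(V(3), 23) - 2048) = 2/39 + (3² - 2048) = 2*(1/39) + (9 - 2048) = 2/39 - 2039 = -79519/39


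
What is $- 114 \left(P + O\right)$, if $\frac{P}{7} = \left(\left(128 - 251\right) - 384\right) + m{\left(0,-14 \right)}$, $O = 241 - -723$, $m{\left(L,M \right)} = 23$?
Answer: $276336$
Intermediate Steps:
$O = 964$ ($O = 241 + 723 = 964$)
$P = -3388$ ($P = 7 \left(\left(\left(128 - 251\right) - 384\right) + 23\right) = 7 \left(\left(-123 - 384\right) + 23\right) = 7 \left(-507 + 23\right) = 7 \left(-484\right) = -3388$)
$- 114 \left(P + O\right) = - 114 \left(-3388 + 964\right) = \left(-114\right) \left(-2424\right) = 276336$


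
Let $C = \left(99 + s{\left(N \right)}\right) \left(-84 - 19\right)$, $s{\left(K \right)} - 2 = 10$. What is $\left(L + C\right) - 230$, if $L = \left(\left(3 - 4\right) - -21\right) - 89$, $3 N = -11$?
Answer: $-11732$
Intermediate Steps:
$N = - \frac{11}{3}$ ($N = \frac{1}{3} \left(-11\right) = - \frac{11}{3} \approx -3.6667$)
$s{\left(K \right)} = 12$ ($s{\left(K \right)} = 2 + 10 = 12$)
$C = -11433$ ($C = \left(99 + 12\right) \left(-84 - 19\right) = 111 \left(-103\right) = -11433$)
$L = -69$ ($L = \left(\left(3 - 4\right) + 21\right) - 89 = \left(-1 + 21\right) - 89 = 20 - 89 = -69$)
$\left(L + C\right) - 230 = \left(-69 - 11433\right) - 230 = -11502 - 230 = -11732$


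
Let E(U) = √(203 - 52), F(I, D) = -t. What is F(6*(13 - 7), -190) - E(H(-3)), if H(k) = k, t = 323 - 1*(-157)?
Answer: -480 - √151 ≈ -492.29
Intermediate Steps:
t = 480 (t = 323 + 157 = 480)
F(I, D) = -480 (F(I, D) = -1*480 = -480)
E(U) = √151
F(6*(13 - 7), -190) - E(H(-3)) = -480 - √151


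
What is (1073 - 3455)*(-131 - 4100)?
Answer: 10078242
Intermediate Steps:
(1073 - 3455)*(-131 - 4100) = -2382*(-4231) = 10078242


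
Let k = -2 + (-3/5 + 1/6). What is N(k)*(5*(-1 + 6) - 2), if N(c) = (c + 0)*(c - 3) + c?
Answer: 223307/900 ≈ 248.12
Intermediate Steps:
k = -73/30 (k = -2 + (-3*⅕ + 1*(⅙)) = -2 + (-⅗ + ⅙) = -2 - 13/30 = -73/30 ≈ -2.4333)
N(c) = c + c*(-3 + c) (N(c) = c*(-3 + c) + c = c + c*(-3 + c))
N(k)*(5*(-1 + 6) - 2) = (-73*(-2 - 73/30)/30)*(5*(-1 + 6) - 2) = (-73/30*(-133/30))*(5*5 - 2) = 9709*(25 - 2)/900 = (9709/900)*23 = 223307/900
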